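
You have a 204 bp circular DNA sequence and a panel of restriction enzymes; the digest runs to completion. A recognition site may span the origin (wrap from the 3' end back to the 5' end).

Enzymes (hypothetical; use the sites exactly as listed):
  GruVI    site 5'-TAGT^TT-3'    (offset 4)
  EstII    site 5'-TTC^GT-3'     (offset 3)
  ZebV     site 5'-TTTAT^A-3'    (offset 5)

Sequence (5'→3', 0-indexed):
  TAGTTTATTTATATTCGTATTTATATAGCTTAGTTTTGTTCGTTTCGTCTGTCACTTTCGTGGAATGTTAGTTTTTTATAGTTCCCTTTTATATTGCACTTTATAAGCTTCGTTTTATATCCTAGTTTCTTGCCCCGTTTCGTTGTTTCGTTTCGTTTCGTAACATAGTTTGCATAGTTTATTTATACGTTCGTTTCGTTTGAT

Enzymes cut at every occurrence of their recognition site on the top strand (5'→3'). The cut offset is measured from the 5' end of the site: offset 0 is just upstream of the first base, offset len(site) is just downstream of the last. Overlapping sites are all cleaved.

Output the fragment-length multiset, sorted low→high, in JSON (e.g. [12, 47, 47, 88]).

[4,5,5,5,5,6,7,7,7,7,8,8,8,8,8,9,10,10,11,12,13,13,13,15]

Scan for sites:
  GruVI TAGTTT/4: at [0, 30, 68, 122, 165, 174] ⇒ [4, 34, 72, 126, 169, 178]
  EstII TTCGT/3: at [13, 38, 43, 56, 108, 138, 146, 151, 156, 189, 194] ⇒ [16, 41, 46, 59, 111, 141, 149, 154, 159, 192, 197]
  ZebV TTTATA/5: at [7, 19, 74, 87, 99, 113, 181] ⇒ [12, 24, 79, 92, 104, 118, 186]

Pooled cuts: [4, 12, 16, 24, 34, 41, 46, 59, 72, 79, 92, 104, 111, 118, 126, 141, 149, 154, 159, 169, 178, 186, 192, 197]

Fragment lengths:
  4→12: 8 bp
  12→16: 4 bp
  16→24: 8 bp
  24→34: 10 bp
  34→41: 7 bp
  41→46: 5 bp
  46→59: 13 bp
  59→72: 13 bp
  72→79: 7 bp
  79→92: 13 bp
  92→104: 12 bp
  104→111: 7 bp
  111→118: 7 bp
  118→126: 8 bp
  126→141: 15 bp
  141→149: 8 bp
  149→154: 5 bp
  154→159: 5 bp
  159→169: 10 bp
  169→178: 9 bp
  178→186: 8 bp
  186→192: 6 bp
  192→197: 5 bp
  197→4 (wrap): 204-197+4 = 11 bp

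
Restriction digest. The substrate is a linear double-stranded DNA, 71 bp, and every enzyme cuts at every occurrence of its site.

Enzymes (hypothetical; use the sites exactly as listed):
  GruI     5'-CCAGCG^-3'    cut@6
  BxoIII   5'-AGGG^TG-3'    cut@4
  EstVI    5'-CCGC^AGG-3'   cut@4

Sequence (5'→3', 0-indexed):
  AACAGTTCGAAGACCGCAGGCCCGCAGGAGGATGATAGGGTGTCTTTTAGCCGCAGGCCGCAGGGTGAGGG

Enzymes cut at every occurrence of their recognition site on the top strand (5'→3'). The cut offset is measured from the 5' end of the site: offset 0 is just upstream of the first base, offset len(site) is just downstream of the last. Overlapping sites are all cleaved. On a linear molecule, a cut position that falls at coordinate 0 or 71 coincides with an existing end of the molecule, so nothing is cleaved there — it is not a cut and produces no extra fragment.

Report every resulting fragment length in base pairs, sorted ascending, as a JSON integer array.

Scan for sites:
  GruI (CCAGCG, off=6): no sites
  BxoIII (AGGGTG, off=4): starts [36, 61] → cuts [40, 65]
  EstVI (CCGCAGG, off=4): starts [13, 21, 50, 57] → cuts [17, 25, 54, 61]

All cut coordinates (distinct, sorted): [17, 25, 40, 54, 61, 65]

Fragments:
  [0,17): 17 bp
  [17,25): 8 bp
  [25,40): 15 bp
  [40,54): 14 bp
  [54,61): 7 bp
  [61,65): 4 bp
  [65,71): 6 bp

[4,6,7,8,14,15,17]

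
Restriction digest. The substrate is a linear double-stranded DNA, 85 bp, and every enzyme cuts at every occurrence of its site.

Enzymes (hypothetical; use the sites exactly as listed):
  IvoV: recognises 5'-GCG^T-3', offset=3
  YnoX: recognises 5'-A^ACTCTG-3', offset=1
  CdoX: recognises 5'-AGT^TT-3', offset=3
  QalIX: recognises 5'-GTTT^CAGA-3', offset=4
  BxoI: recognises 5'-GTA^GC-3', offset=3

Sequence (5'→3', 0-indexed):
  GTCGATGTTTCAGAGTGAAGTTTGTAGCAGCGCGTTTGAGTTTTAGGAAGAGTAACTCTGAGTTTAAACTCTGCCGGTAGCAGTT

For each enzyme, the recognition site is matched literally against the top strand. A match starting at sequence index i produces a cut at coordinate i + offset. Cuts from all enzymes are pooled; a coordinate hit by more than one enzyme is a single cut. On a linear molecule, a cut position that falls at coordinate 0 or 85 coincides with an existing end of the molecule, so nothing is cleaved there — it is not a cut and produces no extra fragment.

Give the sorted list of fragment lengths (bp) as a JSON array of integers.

Scan for sites:
  IvoV (GCGT, off=3): starts [31] → cuts [34]
  YnoX (AACTCTG, off=1): starts [53, 66] → cuts [54, 67]
  CdoX (AGTTT, off=3): starts [18, 38, 60] → cuts [21, 41, 63]
  QalIX (GTTTCAGA, off=4): starts [6] → cuts [10]
  BxoI (GTAGC, off=3): starts [23, 76] → cuts [26, 79]

All cut coordinates (distinct, sorted): [10, 21, 26, 34, 41, 54, 63, 67, 79]

Fragment lengths:
  [0,10): 10 bp
  [10,21): 11 bp
  [21,26): 5 bp
  [26,34): 8 bp
  [34,41): 7 bp
  [41,54): 13 bp
  [54,63): 9 bp
  [63,67): 4 bp
  [67,79): 12 bp
  [79,85): 6 bp

[4,5,6,7,8,9,10,11,12,13]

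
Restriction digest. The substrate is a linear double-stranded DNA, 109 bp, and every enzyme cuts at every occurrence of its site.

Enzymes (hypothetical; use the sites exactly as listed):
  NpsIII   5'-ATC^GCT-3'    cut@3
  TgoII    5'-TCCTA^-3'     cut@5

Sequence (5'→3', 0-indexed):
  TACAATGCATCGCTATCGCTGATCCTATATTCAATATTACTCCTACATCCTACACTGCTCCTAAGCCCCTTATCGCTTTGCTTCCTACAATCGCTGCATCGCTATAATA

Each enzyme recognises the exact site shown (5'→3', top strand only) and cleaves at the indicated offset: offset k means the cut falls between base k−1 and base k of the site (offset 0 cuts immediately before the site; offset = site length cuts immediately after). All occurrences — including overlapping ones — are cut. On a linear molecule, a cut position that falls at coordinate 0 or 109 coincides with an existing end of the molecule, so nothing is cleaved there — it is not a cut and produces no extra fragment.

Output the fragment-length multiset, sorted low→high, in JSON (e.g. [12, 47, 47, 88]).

[5,6,7,8,9,10,11,11,11,13,18]

Per-enzyme occurrences:
  NpsIII ATCGCT/3: at [8, 14, 71, 89, 97] ⇒ [11, 17, 74, 92, 100]
  TgoII TCCTA/5: at [22, 40, 47, 58, 82] ⇒ [27, 45, 52, 63, 87]

All cut coordinates (distinct, sorted): [11, 17, 27, 45, 52, 63, 74, 87, 92, 100]

Fragments:
  [0,11): 11 bp
  [11,17): 6 bp
  [17,27): 10 bp
  [27,45): 18 bp
  [45,52): 7 bp
  [52,63): 11 bp
  [63,74): 11 bp
  [74,87): 13 bp
  [87,92): 5 bp
  [92,100): 8 bp
  [100,109): 9 bp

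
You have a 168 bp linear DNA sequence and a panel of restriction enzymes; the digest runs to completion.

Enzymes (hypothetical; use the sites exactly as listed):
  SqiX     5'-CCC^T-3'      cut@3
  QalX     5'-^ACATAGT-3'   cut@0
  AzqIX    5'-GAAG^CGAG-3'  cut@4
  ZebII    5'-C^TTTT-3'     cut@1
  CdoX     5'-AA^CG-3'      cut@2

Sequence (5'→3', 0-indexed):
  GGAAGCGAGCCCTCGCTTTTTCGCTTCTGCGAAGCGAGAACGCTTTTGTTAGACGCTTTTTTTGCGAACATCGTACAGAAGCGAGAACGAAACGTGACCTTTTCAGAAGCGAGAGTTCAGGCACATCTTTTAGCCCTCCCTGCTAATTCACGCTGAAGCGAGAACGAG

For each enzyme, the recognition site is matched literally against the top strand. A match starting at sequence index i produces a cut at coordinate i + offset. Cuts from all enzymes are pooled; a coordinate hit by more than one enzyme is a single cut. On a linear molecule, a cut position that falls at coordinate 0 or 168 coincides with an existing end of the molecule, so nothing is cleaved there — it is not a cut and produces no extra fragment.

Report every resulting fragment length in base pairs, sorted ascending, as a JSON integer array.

[3,4,4,4,5,5,6,6,6,7,7,9,10,13,18,18,18,25]

Scan for sites:
  SqiX (CCCT, off=3): starts [9, 133, 137] → cuts [12, 136, 140]
  QalX (ACATAGT, off=0): no sites
  AzqIX (GAAGCGAG, off=4): starts [1, 30, 77, 105, 154] → cuts [5, 34, 81, 109, 158]
  ZebII (CTTTT, off=1): starts [15, 42, 55, 98, 126] → cuts [16, 43, 56, 99, 127]
  CdoX (AACG, off=2): starts [38, 85, 90, 162] → cuts [40, 87, 92, 164]

Pooled cuts: [5, 12, 16, 34, 40, 43, 56, 81, 87, 92, 99, 109, 127, 136, 140, 158, 164]

Fragments:
  [0,5): 5 bp
  [5,12): 7 bp
  [12,16): 4 bp
  [16,34): 18 bp
  [34,40): 6 bp
  [40,43): 3 bp
  [43,56): 13 bp
  [56,81): 25 bp
  [81,87): 6 bp
  [87,92): 5 bp
  [92,99): 7 bp
  [99,109): 10 bp
  [109,127): 18 bp
  [127,136): 9 bp
  [136,140): 4 bp
  [140,158): 18 bp
  [158,164): 6 bp
  [164,168): 4 bp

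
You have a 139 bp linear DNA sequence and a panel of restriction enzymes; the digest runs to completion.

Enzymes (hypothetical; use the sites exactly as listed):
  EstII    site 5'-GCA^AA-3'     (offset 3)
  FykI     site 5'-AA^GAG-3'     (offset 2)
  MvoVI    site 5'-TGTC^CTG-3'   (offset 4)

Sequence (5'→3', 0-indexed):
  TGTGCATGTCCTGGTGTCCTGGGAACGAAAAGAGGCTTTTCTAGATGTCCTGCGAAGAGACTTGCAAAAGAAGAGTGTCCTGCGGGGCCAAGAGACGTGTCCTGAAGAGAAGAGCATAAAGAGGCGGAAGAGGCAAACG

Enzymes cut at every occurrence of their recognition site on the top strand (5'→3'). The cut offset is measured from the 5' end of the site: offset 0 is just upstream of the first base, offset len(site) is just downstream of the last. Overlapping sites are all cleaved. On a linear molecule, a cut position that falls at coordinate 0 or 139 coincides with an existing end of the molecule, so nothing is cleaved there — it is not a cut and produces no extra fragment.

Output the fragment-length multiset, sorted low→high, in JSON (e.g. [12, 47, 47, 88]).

Scan for sites:
  EstII GCAAA/3: at [63, 132] ⇒ [66, 135]
  FykI AAGAG/2: at [29, 54, 70, 89, 104, 109, 118, 127] ⇒ [31, 56, 72, 91, 106, 111, 120, 129]
  MvoVI TGTCCTG/4: at [6, 14, 45, 75, 97] ⇒ [10, 18, 49, 79, 101]

Pooled cuts: [10, 18, 31, 49, 56, 66, 72, 79, 91, 101, 106, 111, 120, 129, 135]

Fragment lengths:
  [0,10): 10 bp
  [10,18): 8 bp
  [18,31): 13 bp
  [31,49): 18 bp
  [49,56): 7 bp
  [56,66): 10 bp
  [66,72): 6 bp
  [72,79): 7 bp
  [79,91): 12 bp
  [91,101): 10 bp
  [101,106): 5 bp
  [106,111): 5 bp
  [111,120): 9 bp
  [120,129): 9 bp
  [129,135): 6 bp
  [135,139): 4 bp

[4,5,5,6,6,7,7,8,9,9,10,10,10,12,13,18]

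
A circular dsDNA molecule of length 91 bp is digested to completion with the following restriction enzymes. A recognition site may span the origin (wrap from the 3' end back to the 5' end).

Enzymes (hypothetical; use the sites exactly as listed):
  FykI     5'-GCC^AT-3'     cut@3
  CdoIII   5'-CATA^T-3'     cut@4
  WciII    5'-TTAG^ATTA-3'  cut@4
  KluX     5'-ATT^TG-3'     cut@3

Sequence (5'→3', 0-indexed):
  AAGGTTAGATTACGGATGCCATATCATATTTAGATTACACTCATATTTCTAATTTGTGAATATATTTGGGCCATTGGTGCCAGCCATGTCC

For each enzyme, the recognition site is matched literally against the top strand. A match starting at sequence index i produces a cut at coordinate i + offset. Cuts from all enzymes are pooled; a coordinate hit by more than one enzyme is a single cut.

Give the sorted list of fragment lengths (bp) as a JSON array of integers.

[3,5,5,6,9,12,12,12,13,14]

Per-enzyme occurrences:
  FykI (GCCAT, off=3): starts [17, 69, 82] → cuts [20, 72, 85]
  CdoIII (CATAT, off=4): starts [19, 24, 41] → cuts [23, 28, 45]
  WciII (TTAGATTA, off=4): starts [4, 29] → cuts [8, 33]
  KluX (ATTTG, off=3): starts [51, 63] → cuts [54, 66]

All cut coordinates (distinct, sorted): [8, 20, 23, 28, 33, 45, 54, 66, 72, 85]

Fragment lengths:
  8→20: 12 bp
  20→23: 3 bp
  23→28: 5 bp
  28→33: 5 bp
  33→45: 12 bp
  45→54: 9 bp
  54→66: 12 bp
  66→72: 6 bp
  72→85: 13 bp
  85→8 (wrap): 91-85+8 = 14 bp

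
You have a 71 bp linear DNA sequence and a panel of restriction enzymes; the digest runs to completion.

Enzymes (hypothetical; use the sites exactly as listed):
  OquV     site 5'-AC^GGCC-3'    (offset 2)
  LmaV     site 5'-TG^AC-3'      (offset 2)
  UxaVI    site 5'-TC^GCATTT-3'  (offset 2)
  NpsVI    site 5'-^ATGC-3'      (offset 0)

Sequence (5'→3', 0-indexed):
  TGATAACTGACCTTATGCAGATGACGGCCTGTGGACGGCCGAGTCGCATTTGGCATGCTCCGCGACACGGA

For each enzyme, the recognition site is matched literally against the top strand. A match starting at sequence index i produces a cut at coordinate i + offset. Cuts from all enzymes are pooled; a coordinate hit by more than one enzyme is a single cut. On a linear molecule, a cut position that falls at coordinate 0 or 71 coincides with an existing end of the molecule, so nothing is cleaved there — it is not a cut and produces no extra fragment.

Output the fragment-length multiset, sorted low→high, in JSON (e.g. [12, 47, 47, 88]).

[2,5,9,9,9,9,11,17]

Site scan:
  OquV ACGGCC/2: at [23, 34] ⇒ [25, 36]
  LmaV TGAC/2: at [7, 21] ⇒ [9, 23]
  UxaVI TCGCATTT/2: at [43] ⇒ [45]
  NpsVI ATGC/0: at [14, 54] ⇒ [14, 54]

All cut coordinates (distinct, sorted): [9, 14, 23, 25, 36, 45, 54]

Fragments:
  [0,9): 9 bp
  [9,14): 5 bp
  [14,23): 9 bp
  [23,25): 2 bp
  [25,36): 11 bp
  [36,45): 9 bp
  [45,54): 9 bp
  [54,71): 17 bp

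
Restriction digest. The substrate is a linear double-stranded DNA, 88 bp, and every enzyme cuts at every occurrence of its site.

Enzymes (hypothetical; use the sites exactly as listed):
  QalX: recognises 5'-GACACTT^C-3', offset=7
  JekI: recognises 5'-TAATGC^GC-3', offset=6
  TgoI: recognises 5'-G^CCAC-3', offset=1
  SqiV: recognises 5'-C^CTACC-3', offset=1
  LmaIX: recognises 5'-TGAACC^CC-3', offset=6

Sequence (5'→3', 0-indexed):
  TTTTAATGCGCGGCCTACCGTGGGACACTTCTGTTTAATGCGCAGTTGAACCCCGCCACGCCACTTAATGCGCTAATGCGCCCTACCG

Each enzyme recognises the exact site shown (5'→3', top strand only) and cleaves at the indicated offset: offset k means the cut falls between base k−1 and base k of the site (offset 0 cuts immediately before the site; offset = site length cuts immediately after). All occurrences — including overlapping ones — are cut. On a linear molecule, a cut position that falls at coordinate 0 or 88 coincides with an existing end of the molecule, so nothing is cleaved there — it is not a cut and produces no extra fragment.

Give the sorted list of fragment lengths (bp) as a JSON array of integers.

Scan for sites:
  QalX GACACTTC/7: at [23] ⇒ [30]
  JekI TAATGCGC/6: at [3, 35, 65, 73] ⇒ [9, 41, 71, 79]
  TgoI GCCAC/1: at [54, 59] ⇒ [55, 60]
  SqiV CCTACC/1: at [13, 81] ⇒ [14, 82]
  LmaIX TGAACCCC/6: at [46] ⇒ [52]

All cut coordinates (distinct, sorted): [9, 14, 30, 41, 52, 55, 60, 71, 79, 82]

Fragment lengths:
  [0,9): 9 bp
  [9,14): 5 bp
  [14,30): 16 bp
  [30,41): 11 bp
  [41,52): 11 bp
  [52,55): 3 bp
  [55,60): 5 bp
  [60,71): 11 bp
  [71,79): 8 bp
  [79,82): 3 bp
  [82,88): 6 bp

[3,3,5,5,6,8,9,11,11,11,16]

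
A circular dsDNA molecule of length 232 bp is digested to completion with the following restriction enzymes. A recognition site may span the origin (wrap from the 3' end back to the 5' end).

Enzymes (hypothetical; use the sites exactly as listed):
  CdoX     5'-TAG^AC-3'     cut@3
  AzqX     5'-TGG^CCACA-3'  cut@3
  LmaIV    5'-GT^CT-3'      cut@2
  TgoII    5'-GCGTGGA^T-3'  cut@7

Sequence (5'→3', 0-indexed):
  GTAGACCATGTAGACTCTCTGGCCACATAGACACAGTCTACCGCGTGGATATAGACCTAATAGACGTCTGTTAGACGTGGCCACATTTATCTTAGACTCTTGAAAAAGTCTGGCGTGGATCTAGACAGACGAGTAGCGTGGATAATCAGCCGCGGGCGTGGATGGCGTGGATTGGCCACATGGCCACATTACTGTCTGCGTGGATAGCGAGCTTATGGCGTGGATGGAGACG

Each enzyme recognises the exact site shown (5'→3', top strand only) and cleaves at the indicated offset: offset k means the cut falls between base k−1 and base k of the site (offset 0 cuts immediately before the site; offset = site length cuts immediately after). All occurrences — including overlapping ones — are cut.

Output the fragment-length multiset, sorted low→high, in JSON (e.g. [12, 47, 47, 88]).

Scan for sites:
  CdoX (TAGAC, off=3): starts [1, 10, 27, 51, 60, 71, 92, 121] → cuts [4, 13, 30, 54, 63, 74, 95, 124]
  AzqX (TGGCCACA, off=3): starts [19, 77, 172, 180] → cuts [22, 80, 175, 183]
  LmaIV (GTCT, off=2): starts [35, 65, 107, 193] → cuts [37, 67, 109, 195]
  TgoII (GCGTGGAT, off=7): starts [42, 112, 135, 155, 164, 197, 217] → cuts [49, 119, 142, 162, 171, 204, 224]

Pooled cuts: [4, 13, 22, 30, 37, 49, 54, 63, 67, 74, 80, 95, 109, 119, 124, 142, 162, 171, 175, 183, 195, 204, 224]

Fragment lengths:
  4→13: 9 bp
  13→22: 9 bp
  22→30: 8 bp
  30→37: 7 bp
  37→49: 12 bp
  49→54: 5 bp
  54→63: 9 bp
  63→67: 4 bp
  67→74: 7 bp
  74→80: 6 bp
  80→95: 15 bp
  95→109: 14 bp
  109→119: 10 bp
  119→124: 5 bp
  124→142: 18 bp
  142→162: 20 bp
  162→171: 9 bp
  171→175: 4 bp
  175→183: 8 bp
  183→195: 12 bp
  195→204: 9 bp
  204→224: 20 bp
  224→4 (wrap): 232-224+4 = 12 bp

[4,4,5,5,6,7,7,8,8,9,9,9,9,9,10,12,12,12,14,15,18,20,20]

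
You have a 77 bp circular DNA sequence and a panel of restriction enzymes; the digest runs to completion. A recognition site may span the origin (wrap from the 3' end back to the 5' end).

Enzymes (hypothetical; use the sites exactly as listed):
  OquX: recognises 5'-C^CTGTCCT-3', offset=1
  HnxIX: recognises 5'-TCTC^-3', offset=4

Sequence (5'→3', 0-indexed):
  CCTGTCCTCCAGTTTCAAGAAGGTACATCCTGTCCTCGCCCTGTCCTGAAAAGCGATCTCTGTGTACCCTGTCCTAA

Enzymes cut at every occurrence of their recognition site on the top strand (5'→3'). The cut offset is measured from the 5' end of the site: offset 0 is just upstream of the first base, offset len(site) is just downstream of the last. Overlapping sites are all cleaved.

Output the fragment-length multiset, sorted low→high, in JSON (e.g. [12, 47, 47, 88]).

Per-enzyme occurrences:
  OquX (CCTGTCCT, off=1): starts [0, 28, 39, 67] → cuts [1, 29, 40, 68]
  HnxIX (TCTC, off=4): starts [56] → cuts [60]

Pooled cuts: [1, 29, 40, 60, 68]

Fragment lengths:
  1→29: 28 bp
  29→40: 11 bp
  40→60: 20 bp
  60→68: 8 bp
  68→1 (wrap): 77-68+1 = 10 bp

[8,10,11,20,28]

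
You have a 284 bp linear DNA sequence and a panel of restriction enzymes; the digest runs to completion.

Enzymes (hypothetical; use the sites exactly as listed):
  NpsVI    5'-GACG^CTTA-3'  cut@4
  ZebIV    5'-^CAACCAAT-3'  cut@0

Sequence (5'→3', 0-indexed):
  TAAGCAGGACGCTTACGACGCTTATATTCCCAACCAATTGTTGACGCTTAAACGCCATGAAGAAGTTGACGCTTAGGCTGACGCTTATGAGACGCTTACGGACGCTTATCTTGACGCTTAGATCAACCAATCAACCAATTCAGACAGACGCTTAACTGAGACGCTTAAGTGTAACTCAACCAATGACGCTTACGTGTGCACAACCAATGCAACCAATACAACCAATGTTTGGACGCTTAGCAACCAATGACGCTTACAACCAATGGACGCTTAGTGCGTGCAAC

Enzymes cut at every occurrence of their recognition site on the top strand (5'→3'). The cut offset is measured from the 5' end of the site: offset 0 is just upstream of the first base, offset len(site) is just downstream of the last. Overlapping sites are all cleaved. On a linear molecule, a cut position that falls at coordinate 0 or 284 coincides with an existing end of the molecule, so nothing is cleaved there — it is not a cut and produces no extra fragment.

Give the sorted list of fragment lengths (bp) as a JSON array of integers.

Site scan:
  NpsVI (GACGCTTA, off=4): starts [7, 16, 42, 67, 79, 90, 100, 112, 146, 159, 184, 231, 248, 265] → cuts [11, 20, 46, 71, 83, 94, 104, 116, 150, 163, 188, 235, 252, 269]
  ZebIV (CAACCAAT, off=0): starts [30, 123, 131, 176, 200, 209, 218, 240, 256] → cuts [30, 123, 131, 176, 200, 209, 218, 240, 256]

All cut coordinates (distinct, sorted): [11, 20, 30, 46, 71, 83, 94, 104, 116, 123, 131, 150, 163, 176, 188, 200, 209, 218, 235, 240, 252, 256, 269]

Fragment lengths:
  [0,11): 11 bp
  [11,20): 9 bp
  [20,30): 10 bp
  [30,46): 16 bp
  [46,71): 25 bp
  [71,83): 12 bp
  [83,94): 11 bp
  [94,104): 10 bp
  [104,116): 12 bp
  [116,123): 7 bp
  [123,131): 8 bp
  [131,150): 19 bp
  [150,163): 13 bp
  [163,176): 13 bp
  [176,188): 12 bp
  [188,200): 12 bp
  [200,209): 9 bp
  [209,218): 9 bp
  [218,235): 17 bp
  [235,240): 5 bp
  [240,252): 12 bp
  [252,256): 4 bp
  [256,269): 13 bp
  [269,284): 15 bp

[4,5,7,8,9,9,9,10,10,11,11,12,12,12,12,12,13,13,13,15,16,17,19,25]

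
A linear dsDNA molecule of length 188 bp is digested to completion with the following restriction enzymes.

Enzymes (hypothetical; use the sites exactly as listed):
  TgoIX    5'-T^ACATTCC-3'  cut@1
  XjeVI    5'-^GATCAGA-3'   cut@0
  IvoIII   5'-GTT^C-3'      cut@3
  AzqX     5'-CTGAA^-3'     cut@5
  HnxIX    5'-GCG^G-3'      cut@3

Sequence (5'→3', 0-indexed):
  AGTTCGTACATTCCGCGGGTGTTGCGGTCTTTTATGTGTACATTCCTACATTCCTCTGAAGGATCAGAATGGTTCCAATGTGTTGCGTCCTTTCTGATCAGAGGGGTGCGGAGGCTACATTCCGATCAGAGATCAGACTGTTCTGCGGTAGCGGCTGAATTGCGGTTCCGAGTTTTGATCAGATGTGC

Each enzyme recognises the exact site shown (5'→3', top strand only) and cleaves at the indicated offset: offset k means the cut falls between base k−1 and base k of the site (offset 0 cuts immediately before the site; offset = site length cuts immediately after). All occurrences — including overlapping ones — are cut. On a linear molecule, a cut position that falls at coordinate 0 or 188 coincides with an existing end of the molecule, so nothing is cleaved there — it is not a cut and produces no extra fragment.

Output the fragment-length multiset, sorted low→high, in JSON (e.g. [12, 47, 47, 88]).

[1,3,3,4,5,5,6,6,6,7,7,8,9,9,10,12,12,13,13,13,15,21]

Scan for sites:
  TgoIX TACATTCC/1: at [6, 38, 46, 115] ⇒ [7, 39, 47, 116]
  XjeVI GATCAGA/0: at [61, 95, 123, 130, 176] ⇒ [61, 95, 123, 130, 176]
  IvoIII GTTC/3: at [1, 71, 139, 164] ⇒ [4, 74, 142, 167]
  AzqX CTGAA/5: at [55, 154] ⇒ [60, 159]
  HnxIX GCGG/3: at [14, 23, 107, 144, 150, 161] ⇒ [17, 26, 110, 147, 153, 164]

All cut coordinates (distinct, sorted): [4, 7, 17, 26, 39, 47, 60, 61, 74, 95, 110, 116, 123, 130, 142, 147, 153, 159, 164, 167, 176]

Fragments:
  [0,4): 4 bp
  [4,7): 3 bp
  [7,17): 10 bp
  [17,26): 9 bp
  [26,39): 13 bp
  [39,47): 8 bp
  [47,60): 13 bp
  [60,61): 1 bp
  [61,74): 13 bp
  [74,95): 21 bp
  [95,110): 15 bp
  [110,116): 6 bp
  [116,123): 7 bp
  [123,130): 7 bp
  [130,142): 12 bp
  [142,147): 5 bp
  [147,153): 6 bp
  [153,159): 6 bp
  [159,164): 5 bp
  [164,167): 3 bp
  [167,176): 9 bp
  [176,188): 12 bp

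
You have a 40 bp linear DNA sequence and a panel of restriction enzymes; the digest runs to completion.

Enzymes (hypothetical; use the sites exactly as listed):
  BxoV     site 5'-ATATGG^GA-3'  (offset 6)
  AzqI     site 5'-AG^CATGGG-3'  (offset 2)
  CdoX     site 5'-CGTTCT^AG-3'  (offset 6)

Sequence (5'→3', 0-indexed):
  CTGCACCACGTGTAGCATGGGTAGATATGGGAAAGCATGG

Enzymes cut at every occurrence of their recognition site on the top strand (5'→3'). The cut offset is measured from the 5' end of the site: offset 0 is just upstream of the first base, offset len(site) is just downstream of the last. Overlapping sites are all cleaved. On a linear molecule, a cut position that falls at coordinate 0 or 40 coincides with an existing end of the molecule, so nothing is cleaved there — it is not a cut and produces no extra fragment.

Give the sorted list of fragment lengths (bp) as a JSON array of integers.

[10,15,15]

Scan for sites:
  BxoV ATATGGGA/6: at [24] ⇒ [30]
  AzqI AGCATGGG/2: at [13] ⇒ [15]
  CdoX (CGTTCTAG, off=6): no sites

All cut coordinates (distinct, sorted): [15, 30]

Fragments:
  [0,15): 15 bp
  [15,30): 15 bp
  [30,40): 10 bp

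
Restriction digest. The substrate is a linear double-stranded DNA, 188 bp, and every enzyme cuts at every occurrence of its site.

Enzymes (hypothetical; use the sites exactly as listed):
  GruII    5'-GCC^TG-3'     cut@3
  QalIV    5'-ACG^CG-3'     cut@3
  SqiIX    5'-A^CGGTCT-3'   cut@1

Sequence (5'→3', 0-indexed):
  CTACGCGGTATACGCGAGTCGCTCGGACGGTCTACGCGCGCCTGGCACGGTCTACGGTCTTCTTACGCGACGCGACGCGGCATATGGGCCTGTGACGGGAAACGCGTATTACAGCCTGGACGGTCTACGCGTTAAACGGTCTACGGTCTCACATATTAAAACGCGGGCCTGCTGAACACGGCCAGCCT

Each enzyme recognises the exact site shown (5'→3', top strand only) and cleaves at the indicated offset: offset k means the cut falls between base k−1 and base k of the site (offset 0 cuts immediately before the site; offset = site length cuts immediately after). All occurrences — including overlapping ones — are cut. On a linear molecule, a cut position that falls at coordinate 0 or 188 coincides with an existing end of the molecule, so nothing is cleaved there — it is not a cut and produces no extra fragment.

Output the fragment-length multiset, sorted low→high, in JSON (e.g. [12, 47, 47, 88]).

[4,5,5,5,5,6,6,7,7,7,9,9,9,12,13,13,13,14,19,20]

Per-enzyme occurrences:
  GruII (GCCTG, off=3): starts [39, 87, 113, 166] → cuts [42, 90, 116, 169]
  QalIV (ACGCG, off=3): starts [2, 11, 33, 64, 69, 74, 101, 126, 160] → cuts [5, 14, 36, 67, 72, 77, 104, 129, 163]
  SqiIX (ACGGTCT, off=1): starts [26, 46, 53, 119, 135, 142] → cuts [27, 47, 54, 120, 136, 143]

All cut coordinates (distinct, sorted): [5, 14, 27, 36, 42, 47, 54, 67, 72, 77, 90, 104, 116, 120, 129, 136, 143, 163, 169]

Fragment lengths:
  [0,5): 5 bp
  [5,14): 9 bp
  [14,27): 13 bp
  [27,36): 9 bp
  [36,42): 6 bp
  [42,47): 5 bp
  [47,54): 7 bp
  [54,67): 13 bp
  [67,72): 5 bp
  [72,77): 5 bp
  [77,90): 13 bp
  [90,104): 14 bp
  [104,116): 12 bp
  [116,120): 4 bp
  [120,129): 9 bp
  [129,136): 7 bp
  [136,143): 7 bp
  [143,163): 20 bp
  [163,169): 6 bp
  [169,188): 19 bp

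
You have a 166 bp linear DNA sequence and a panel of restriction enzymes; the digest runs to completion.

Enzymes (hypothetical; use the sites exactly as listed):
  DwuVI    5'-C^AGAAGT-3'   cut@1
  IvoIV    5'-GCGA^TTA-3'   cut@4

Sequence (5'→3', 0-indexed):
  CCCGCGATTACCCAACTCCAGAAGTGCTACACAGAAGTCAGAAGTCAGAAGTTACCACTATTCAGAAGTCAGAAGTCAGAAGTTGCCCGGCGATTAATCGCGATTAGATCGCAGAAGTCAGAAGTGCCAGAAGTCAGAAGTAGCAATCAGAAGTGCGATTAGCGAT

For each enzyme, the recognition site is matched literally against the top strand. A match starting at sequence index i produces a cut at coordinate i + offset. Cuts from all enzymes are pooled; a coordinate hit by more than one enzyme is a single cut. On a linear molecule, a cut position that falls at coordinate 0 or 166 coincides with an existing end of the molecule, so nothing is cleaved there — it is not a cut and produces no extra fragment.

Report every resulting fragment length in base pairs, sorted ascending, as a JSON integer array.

Per-enzyme occurrences:
  DwuVI (CAGAAGT, off=1): starts [18, 31, 38, 45, 62, 69, 76, 111, 118, 127, 134, 147] → cuts [19, 32, 39, 46, 63, 70, 77, 112, 119, 128, 135, 148]
  IvoIV (GCGATTA, off=4): starts [3, 89, 99, 154] → cuts [7, 93, 103, 158]

All cut coordinates (distinct, sorted): [7, 19, 32, 39, 46, 63, 70, 77, 93, 103, 112, 119, 128, 135, 148, 158]

Fragment lengths:
  [0,7): 7 bp
  [7,19): 12 bp
  [19,32): 13 bp
  [32,39): 7 bp
  [39,46): 7 bp
  [46,63): 17 bp
  [63,70): 7 bp
  [70,77): 7 bp
  [77,93): 16 bp
  [93,103): 10 bp
  [103,112): 9 bp
  [112,119): 7 bp
  [119,128): 9 bp
  [128,135): 7 bp
  [135,148): 13 bp
  [148,158): 10 bp
  [158,166): 8 bp

[7,7,7,7,7,7,7,8,9,9,10,10,12,13,13,16,17]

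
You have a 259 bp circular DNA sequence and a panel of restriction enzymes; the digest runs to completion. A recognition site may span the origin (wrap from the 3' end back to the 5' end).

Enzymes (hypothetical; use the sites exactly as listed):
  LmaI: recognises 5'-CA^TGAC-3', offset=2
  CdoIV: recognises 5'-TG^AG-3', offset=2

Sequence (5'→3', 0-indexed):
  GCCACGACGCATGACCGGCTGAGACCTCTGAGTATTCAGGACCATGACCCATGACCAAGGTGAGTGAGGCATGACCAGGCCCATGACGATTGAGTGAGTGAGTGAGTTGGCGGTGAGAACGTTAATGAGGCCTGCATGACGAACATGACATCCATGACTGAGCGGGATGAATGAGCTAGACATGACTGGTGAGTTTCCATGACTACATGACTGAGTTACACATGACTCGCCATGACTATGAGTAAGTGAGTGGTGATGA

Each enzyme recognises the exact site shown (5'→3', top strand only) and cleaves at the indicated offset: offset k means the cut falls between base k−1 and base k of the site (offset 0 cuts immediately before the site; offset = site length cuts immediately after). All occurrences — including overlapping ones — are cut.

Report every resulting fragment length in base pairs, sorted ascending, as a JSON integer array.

[4,4,4,4,5,6,6,7,8,8,8,8,9,9,9,9,9,9,9,9,10,10,10,11,11,12,12,12,13,14]

Scan for sites:
  LmaI (CATGAC, off=2): starts [9, 42, 49, 69, 81, 134, 143, 152, 180, 197, 205, 220, 230] → cuts [11, 44, 51, 71, 83, 136, 145, 154, 182, 199, 207, 222, 232]
  CdoIV (TGAG, off=2): starts [19, 28, 60, 64, 90, 94, 98, 102, 113, 125, 158, 171, 189, 211, 238, 246, 256] → cuts [21, 30, 62, 66, 92, 96, 100, 104, 115, 127, 160, 173, 191, 213, 240, 248, 258]

Pooled cuts: [11, 21, 30, 44, 51, 62, 66, 71, 83, 92, 96, 100, 104, 115, 127, 136, 145, 154, 160, 173, 182, 191, 199, 207, 213, 222, 232, 240, 248, 258]

Fragments:
  11→21: 10 bp
  21→30: 9 bp
  30→44: 14 bp
  44→51: 7 bp
  51→62: 11 bp
  62→66: 4 bp
  66→71: 5 bp
  71→83: 12 bp
  83→92: 9 bp
  92→96: 4 bp
  96→100: 4 bp
  100→104: 4 bp
  104→115: 11 bp
  115→127: 12 bp
  127→136: 9 bp
  136→145: 9 bp
  145→154: 9 bp
  154→160: 6 bp
  160→173: 13 bp
  173→182: 9 bp
  182→191: 9 bp
  191→199: 8 bp
  199→207: 8 bp
  207→213: 6 bp
  213→222: 9 bp
  222→232: 10 bp
  232→240: 8 bp
  240→248: 8 bp
  248→258: 10 bp
  258→11 (wrap): 259-258+11 = 12 bp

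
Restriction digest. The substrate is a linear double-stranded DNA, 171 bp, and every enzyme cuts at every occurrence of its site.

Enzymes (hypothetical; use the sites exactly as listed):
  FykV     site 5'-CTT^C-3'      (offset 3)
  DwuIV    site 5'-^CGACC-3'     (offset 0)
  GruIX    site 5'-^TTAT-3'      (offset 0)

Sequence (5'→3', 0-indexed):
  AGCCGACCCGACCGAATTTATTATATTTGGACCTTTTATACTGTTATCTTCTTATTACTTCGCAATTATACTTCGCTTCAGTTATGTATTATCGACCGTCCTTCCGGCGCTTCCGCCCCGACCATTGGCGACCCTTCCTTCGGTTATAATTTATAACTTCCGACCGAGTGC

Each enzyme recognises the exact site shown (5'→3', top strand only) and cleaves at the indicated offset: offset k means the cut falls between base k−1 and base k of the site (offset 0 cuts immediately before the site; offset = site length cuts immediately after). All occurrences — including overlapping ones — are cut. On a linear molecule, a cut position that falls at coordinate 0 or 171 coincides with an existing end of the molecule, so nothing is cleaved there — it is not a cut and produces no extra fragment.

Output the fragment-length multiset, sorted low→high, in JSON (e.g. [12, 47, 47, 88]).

Scan for sites:
  FykV CTTC/3: at [47, 57, 70, 75, 100, 109, 133, 137, 156] ⇒ [50, 60, 73, 78, 103, 112, 136, 140, 159]
  DwuIV CGACC/0: at [3, 8, 92, 118, 128, 160] ⇒ [3, 8, 92, 118, 128, 160]
  GruIX TTAT/0: at [17, 20, 35, 43, 51, 65, 81, 88, 143, 150] ⇒ [17, 20, 35, 43, 51, 65, 81, 88, 143, 150]

All cut coordinates (distinct, sorted): [3, 8, 17, 20, 35, 43, 50, 51, 60, 65, 73, 78, 81, 88, 92, 103, 112, 118, 128, 136, 140, 143, 150, 159, 160]

Fragment lengths:
  [0,3): 3 bp
  [3,8): 5 bp
  [8,17): 9 bp
  [17,20): 3 bp
  [20,35): 15 bp
  [35,43): 8 bp
  [43,50): 7 bp
  [50,51): 1 bp
  [51,60): 9 bp
  [60,65): 5 bp
  [65,73): 8 bp
  [73,78): 5 bp
  [78,81): 3 bp
  [81,88): 7 bp
  [88,92): 4 bp
  [92,103): 11 bp
  [103,112): 9 bp
  [112,118): 6 bp
  [118,128): 10 bp
  [128,136): 8 bp
  [136,140): 4 bp
  [140,143): 3 bp
  [143,150): 7 bp
  [150,159): 9 bp
  [159,160): 1 bp
  [160,171): 11 bp

[1,1,3,3,3,3,4,4,5,5,5,6,7,7,7,8,8,8,9,9,9,9,10,11,11,15]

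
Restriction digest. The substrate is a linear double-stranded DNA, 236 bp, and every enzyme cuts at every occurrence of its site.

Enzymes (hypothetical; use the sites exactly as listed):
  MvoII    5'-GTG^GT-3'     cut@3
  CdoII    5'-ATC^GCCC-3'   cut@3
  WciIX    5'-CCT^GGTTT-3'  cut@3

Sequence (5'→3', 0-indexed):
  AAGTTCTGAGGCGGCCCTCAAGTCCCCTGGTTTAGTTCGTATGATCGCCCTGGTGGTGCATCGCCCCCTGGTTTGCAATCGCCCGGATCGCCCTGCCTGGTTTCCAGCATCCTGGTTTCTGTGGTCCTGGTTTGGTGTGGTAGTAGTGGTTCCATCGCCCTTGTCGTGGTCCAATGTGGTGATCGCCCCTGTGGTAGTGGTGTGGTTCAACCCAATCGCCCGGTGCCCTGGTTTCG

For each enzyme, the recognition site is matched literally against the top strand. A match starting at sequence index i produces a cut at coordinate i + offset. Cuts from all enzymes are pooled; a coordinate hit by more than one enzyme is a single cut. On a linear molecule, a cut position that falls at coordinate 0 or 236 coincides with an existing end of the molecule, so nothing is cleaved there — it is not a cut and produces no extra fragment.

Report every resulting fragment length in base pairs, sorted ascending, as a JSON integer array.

[5,5,6,6,7,7,7,8,9,9,9,9,9,10,10,11,11,12,12,13,15,18,28]

Per-enzyme occurrences:
  MvoII (GTGGT, off=3): starts [52, 120, 136, 145, 165, 175, 190, 196, 201] → cuts [55, 123, 139, 148, 168, 178, 193, 199, 204]
  CdoII (ATCGCCC, off=3): starts [43, 59, 77, 86, 153, 181, 214] → cuts [46, 62, 80, 89, 156, 184, 217]
  WciIX (CCTGGTTT, off=3): starts [25, 66, 95, 110, 125, 226] → cuts [28, 69, 98, 113, 128, 229]

All cut coordinates (distinct, sorted): [28, 46, 55, 62, 69, 80, 89, 98, 113, 123, 128, 139, 148, 156, 168, 178, 184, 193, 199, 204, 217, 229]

Fragments:
  [0,28): 28 bp
  [28,46): 18 bp
  [46,55): 9 bp
  [55,62): 7 bp
  [62,69): 7 bp
  [69,80): 11 bp
  [80,89): 9 bp
  [89,98): 9 bp
  [98,113): 15 bp
  [113,123): 10 bp
  [123,128): 5 bp
  [128,139): 11 bp
  [139,148): 9 bp
  [148,156): 8 bp
  [156,168): 12 bp
  [168,178): 10 bp
  [178,184): 6 bp
  [184,193): 9 bp
  [193,199): 6 bp
  [199,204): 5 bp
  [204,217): 13 bp
  [217,229): 12 bp
  [229,236): 7 bp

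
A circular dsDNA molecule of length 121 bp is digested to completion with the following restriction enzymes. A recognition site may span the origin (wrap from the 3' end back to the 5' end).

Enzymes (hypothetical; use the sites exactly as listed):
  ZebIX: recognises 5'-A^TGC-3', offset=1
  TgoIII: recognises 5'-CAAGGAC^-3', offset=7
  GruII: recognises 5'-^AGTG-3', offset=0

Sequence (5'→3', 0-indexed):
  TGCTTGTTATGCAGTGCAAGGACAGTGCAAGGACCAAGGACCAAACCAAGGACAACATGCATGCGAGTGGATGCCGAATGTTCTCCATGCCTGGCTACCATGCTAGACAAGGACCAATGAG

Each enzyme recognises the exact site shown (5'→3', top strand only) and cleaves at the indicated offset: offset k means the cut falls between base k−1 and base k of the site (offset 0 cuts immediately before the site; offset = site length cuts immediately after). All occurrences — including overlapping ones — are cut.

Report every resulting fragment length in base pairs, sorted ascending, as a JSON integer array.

[3,4,4,4,5,6,7,11,11,11,12,13,14,16]

Scan for sites:
  ZebIX (ATGC, off=1): starts [8, 56, 60, 70, 86, 99] → cuts [9, 57, 61, 71, 87, 100]
  TgoIII (CAAGGAC, off=7): starts [16, 27, 34, 46, 107] → cuts [23, 34, 41, 53, 114]
  GruII (AGTG, off=0): starts [12, 23, 65, 119] → cuts [12, 23, 65, 119]

All cut coordinates (distinct, sorted): [9, 12, 23, 34, 41, 53, 57, 61, 65, 71, 87, 100, 114, 119]

Fragments:
  9→12: 3 bp
  12→23: 11 bp
  23→34: 11 bp
  34→41: 7 bp
  41→53: 12 bp
  53→57: 4 bp
  57→61: 4 bp
  61→65: 4 bp
  65→71: 6 bp
  71→87: 16 bp
  87→100: 13 bp
  100→114: 14 bp
  114→119: 5 bp
  119→9 (wrap): 121-119+9 = 11 bp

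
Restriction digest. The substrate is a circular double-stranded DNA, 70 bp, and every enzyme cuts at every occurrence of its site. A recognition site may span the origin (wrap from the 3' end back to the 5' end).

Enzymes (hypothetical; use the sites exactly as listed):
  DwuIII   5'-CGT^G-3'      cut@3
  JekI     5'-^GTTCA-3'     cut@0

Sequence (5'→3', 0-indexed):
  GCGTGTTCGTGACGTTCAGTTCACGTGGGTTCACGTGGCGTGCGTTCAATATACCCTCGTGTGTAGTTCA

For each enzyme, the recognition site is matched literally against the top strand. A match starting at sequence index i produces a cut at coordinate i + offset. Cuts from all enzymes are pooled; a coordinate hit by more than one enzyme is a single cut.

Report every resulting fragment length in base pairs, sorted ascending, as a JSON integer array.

[2,2,3,5,5,5,6,8,8,9,17]

Site scan:
  DwuIII (CGTG, off=3): starts [1, 7, 23, 33, 38, 57] → cuts [4, 10, 26, 36, 41, 60]
  JekI (GTTCA, off=0): starts [13, 18, 28, 43, 65] → cuts [13, 18, 28, 43, 65]

Pooled cuts: [4, 10, 13, 18, 26, 28, 36, 41, 43, 60, 65]

Fragments:
  4→10: 6 bp
  10→13: 3 bp
  13→18: 5 bp
  18→26: 8 bp
  26→28: 2 bp
  28→36: 8 bp
  36→41: 5 bp
  41→43: 2 bp
  43→60: 17 bp
  60→65: 5 bp
  65→4 (wrap): 70-65+4 = 9 bp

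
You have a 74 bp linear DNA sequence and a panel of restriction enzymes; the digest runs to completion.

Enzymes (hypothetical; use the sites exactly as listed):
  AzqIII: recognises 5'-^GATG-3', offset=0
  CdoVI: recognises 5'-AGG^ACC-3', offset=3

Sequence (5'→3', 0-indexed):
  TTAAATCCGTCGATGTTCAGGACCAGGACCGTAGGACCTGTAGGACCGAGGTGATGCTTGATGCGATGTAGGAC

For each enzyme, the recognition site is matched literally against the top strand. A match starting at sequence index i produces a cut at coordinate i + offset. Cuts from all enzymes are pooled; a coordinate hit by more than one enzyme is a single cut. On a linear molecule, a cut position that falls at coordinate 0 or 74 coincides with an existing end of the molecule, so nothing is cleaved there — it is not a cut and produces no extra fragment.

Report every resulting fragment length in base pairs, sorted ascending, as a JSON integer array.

Scan for sites:
  AzqIII GATG/0: at [11, 52, 59, 64] ⇒ [11, 52, 59, 64]
  CdoVI AGGACC/3: at [18, 24, 32, 41] ⇒ [21, 27, 35, 44]

All cut coordinates (distinct, sorted): [11, 21, 27, 35, 44, 52, 59, 64]

Fragments:
  [0,11): 11 bp
  [11,21): 10 bp
  [21,27): 6 bp
  [27,35): 8 bp
  [35,44): 9 bp
  [44,52): 8 bp
  [52,59): 7 bp
  [59,64): 5 bp
  [64,74): 10 bp

[5,6,7,8,8,9,10,10,11]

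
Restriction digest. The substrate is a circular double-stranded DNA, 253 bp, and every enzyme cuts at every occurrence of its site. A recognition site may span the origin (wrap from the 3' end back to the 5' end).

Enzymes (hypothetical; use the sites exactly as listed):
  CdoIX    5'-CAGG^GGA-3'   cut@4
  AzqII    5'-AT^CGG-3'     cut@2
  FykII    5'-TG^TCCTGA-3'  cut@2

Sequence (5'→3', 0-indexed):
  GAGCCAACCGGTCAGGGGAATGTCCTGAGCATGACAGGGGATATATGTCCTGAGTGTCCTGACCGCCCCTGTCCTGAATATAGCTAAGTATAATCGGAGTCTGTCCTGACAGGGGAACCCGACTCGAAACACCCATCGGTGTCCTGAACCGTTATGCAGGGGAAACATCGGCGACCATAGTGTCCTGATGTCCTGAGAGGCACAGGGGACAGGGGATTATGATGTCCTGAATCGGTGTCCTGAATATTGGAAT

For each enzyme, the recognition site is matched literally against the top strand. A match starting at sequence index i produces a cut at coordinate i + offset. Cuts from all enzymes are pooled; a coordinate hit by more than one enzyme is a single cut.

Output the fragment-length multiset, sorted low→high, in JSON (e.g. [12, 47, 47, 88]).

[5,5,6,7,8,8,8,9,9,9,10,11,14,15,16,16,19,23,23,32]

Site scan:
  CdoIX (CAGGGGA, off=4): starts [12, 34, 109, 156, 202, 209] → cuts [16, 38, 113, 160, 206, 213]
  AzqII (ATCGG, off=2): starts [92, 134, 166, 230] → cuts [94, 136, 168, 232]
  FykII (TGTCCTGA, off=2): starts [20, 45, 54, 69, 101, 139, 180, 188, 222, 235] → cuts [22, 47, 56, 71, 103, 141, 182, 190, 224, 237]

All cut coordinates (distinct, sorted): [16, 22, 38, 47, 56, 71, 94, 103, 113, 136, 141, 160, 168, 182, 190, 206, 213, 224, 232, 237]

Fragment lengths:
  16→22: 6 bp
  22→38: 16 bp
  38→47: 9 bp
  47→56: 9 bp
  56→71: 15 bp
  71→94: 23 bp
  94→103: 9 bp
  103→113: 10 bp
  113→136: 23 bp
  136→141: 5 bp
  141→160: 19 bp
  160→168: 8 bp
  168→182: 14 bp
  182→190: 8 bp
  190→206: 16 bp
  206→213: 7 bp
  213→224: 11 bp
  224→232: 8 bp
  232→237: 5 bp
  237→16 (wrap): 253-237+16 = 32 bp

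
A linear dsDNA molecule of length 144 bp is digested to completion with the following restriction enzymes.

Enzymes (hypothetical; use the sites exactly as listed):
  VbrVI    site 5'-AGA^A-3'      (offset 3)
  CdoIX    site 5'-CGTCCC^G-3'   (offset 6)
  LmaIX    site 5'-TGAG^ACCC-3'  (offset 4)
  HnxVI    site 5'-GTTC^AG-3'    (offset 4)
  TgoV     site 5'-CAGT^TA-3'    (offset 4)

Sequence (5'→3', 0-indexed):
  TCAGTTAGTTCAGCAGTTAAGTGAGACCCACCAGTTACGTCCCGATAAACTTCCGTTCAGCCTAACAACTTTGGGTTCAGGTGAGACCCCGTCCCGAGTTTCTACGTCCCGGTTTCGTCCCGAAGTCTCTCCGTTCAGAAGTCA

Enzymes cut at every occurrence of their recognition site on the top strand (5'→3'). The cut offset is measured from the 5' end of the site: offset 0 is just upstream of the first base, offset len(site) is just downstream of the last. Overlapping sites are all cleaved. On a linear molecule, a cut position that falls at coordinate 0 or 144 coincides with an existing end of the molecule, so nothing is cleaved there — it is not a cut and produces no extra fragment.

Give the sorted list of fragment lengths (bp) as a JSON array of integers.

[3,5,5,6,6,7,8,8,10,10,11,15,15,15,20]

Scan for sites:
  VbrVI AGAA/3: at [136] ⇒ [139]
  CdoIX CGTCCCG/6: at [37, 89, 104, 115] ⇒ [43, 95, 110, 121]
  LmaIX TGAGACCC/4: at [21, 81] ⇒ [25, 85]
  HnxVI GTTCAG/4: at [7, 54, 74, 132] ⇒ [11, 58, 78, 136]
  TgoV CAGTTA/4: at [1, 13, 31] ⇒ [5, 17, 35]

Pooled cuts: [5, 11, 17, 25, 35, 43, 58, 78, 85, 95, 110, 121, 136, 139]

Fragment lengths:
  [0,5): 5 bp
  [5,11): 6 bp
  [11,17): 6 bp
  [17,25): 8 bp
  [25,35): 10 bp
  [35,43): 8 bp
  [43,58): 15 bp
  [58,78): 20 bp
  [78,85): 7 bp
  [85,95): 10 bp
  [95,110): 15 bp
  [110,121): 11 bp
  [121,136): 15 bp
  [136,139): 3 bp
  [139,144): 5 bp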